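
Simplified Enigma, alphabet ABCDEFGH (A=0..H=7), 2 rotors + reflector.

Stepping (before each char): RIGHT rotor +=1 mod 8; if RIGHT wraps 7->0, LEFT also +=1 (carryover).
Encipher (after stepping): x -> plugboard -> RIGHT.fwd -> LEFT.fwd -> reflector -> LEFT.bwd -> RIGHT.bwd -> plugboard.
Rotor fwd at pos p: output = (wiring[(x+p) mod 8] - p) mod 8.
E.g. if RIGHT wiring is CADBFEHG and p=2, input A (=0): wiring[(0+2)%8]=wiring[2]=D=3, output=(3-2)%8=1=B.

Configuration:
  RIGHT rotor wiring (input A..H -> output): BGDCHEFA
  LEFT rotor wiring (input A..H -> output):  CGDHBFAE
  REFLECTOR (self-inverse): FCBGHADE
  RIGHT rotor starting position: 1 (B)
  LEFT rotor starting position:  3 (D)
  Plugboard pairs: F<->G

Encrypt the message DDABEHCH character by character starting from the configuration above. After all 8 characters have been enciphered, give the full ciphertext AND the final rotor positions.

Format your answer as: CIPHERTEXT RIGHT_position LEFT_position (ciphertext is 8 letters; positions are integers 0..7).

Char 1 ('D'): step: R->2, L=3; D->plug->D->R->C->L->C->refl->B->L'->E->R'->H->plug->H
Char 2 ('D'): step: R->3, L=3; D->plug->D->R->C->L->C->refl->B->L'->E->R'->B->plug->B
Char 3 ('A'): step: R->4, L=3; A->plug->A->R->D->L->F->refl->A->L'->H->R'->G->plug->F
Char 4 ('B'): step: R->5, L=3; B->plug->B->R->A->L->E->refl->H->L'->F->R'->G->plug->F
Char 5 ('E'): step: R->6, L=3; E->plug->E->R->F->L->H->refl->E->L'->A->R'->D->plug->D
Char 6 ('H'): step: R->7, L=3; H->plug->H->R->G->L->D->refl->G->L'->B->R'->A->plug->A
Char 7 ('C'): step: R->0, L->4 (L advanced); C->plug->C->R->D->L->A->refl->F->L'->A->R'->H->plug->H
Char 8 ('H'): step: R->1, L=4; H->plug->H->R->A->L->F->refl->A->L'->D->R'->E->plug->E
Final: ciphertext=HBFFDAHE, RIGHT=1, LEFT=4

Answer: HBFFDAHE 1 4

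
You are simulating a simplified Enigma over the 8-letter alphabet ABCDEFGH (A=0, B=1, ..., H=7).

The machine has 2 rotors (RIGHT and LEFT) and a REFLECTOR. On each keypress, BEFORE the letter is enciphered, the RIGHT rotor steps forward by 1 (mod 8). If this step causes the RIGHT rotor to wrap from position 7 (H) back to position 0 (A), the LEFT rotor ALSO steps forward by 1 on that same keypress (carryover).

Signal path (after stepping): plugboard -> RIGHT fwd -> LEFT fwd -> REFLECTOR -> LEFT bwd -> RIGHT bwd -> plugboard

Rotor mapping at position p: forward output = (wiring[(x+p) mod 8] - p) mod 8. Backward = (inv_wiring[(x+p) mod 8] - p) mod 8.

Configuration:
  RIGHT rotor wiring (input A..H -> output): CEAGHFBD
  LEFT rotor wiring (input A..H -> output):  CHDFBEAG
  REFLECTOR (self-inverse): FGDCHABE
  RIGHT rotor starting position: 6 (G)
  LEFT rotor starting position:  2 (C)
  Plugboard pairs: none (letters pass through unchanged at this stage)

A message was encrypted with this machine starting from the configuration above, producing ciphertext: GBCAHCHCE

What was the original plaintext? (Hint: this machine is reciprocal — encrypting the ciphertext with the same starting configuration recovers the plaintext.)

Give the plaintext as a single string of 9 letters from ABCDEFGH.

Char 1 ('G'): step: R->7, L=2; G->plug->G->R->G->L->A->refl->F->L'->H->R'->E->plug->E
Char 2 ('B'): step: R->0, L->3 (L advanced); B->plug->B->R->E->L->D->refl->C->L'->A->R'->C->plug->C
Char 3 ('C'): step: R->1, L=3; C->plug->C->R->F->L->H->refl->E->L'->G->R'->D->plug->D
Char 4 ('A'): step: R->2, L=3; A->plug->A->R->G->L->E->refl->H->L'->F->R'->C->plug->C
Char 5 ('H'): step: R->3, L=3; H->plug->H->R->F->L->H->refl->E->L'->G->R'->D->plug->D
Char 6 ('C'): step: R->4, L=3; C->plug->C->R->F->L->H->refl->E->L'->G->R'->E->plug->E
Char 7 ('H'): step: R->5, L=3; H->plug->H->R->C->L->B->refl->G->L'->B->R'->G->plug->G
Char 8 ('C'): step: R->6, L=3; C->plug->C->R->E->L->D->refl->C->L'->A->R'->F->plug->F
Char 9 ('E'): step: R->7, L=3; E->plug->E->R->H->L->A->refl->F->L'->D->R'->B->plug->B

Answer: ECDCDEGFB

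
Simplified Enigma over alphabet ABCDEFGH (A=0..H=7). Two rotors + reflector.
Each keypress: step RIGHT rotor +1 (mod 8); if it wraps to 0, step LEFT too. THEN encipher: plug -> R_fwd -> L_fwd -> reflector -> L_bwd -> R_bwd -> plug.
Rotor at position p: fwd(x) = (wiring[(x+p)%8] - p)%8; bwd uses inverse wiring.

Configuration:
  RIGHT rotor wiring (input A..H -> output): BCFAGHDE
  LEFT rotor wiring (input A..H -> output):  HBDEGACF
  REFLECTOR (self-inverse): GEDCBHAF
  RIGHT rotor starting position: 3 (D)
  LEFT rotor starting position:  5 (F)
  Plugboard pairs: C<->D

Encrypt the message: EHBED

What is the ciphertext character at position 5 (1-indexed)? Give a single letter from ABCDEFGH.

Char 1 ('E'): step: R->4, L=5; E->plug->E->R->F->L->G->refl->A->L'->C->R'->A->plug->A
Char 2 ('H'): step: R->5, L=5; H->plug->H->R->B->L->F->refl->H->L'->G->R'->B->plug->B
Char 3 ('B'): step: R->6, L=5; B->plug->B->R->G->L->H->refl->F->L'->B->R'->H->plug->H
Char 4 ('E'): step: R->7, L=5; E->plug->E->R->B->L->F->refl->H->L'->G->R'->D->plug->C
Char 5 ('D'): step: R->0, L->6 (L advanced); D->plug->C->R->F->L->G->refl->A->L'->G->R'->E->plug->E

E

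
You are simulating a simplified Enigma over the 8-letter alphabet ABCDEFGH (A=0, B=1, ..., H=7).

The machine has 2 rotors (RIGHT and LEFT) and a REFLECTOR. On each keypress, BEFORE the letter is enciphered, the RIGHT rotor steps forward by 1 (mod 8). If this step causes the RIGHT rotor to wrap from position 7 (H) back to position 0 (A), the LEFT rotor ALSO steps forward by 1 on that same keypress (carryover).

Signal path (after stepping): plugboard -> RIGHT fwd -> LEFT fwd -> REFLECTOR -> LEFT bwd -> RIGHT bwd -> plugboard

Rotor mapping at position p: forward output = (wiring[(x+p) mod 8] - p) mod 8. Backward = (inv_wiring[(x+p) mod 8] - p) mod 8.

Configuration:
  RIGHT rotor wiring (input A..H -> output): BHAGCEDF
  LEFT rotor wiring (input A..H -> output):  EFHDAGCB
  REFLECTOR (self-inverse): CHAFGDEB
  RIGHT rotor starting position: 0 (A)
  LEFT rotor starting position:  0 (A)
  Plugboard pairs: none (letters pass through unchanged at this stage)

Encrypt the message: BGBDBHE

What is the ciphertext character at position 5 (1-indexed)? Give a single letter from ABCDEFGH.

Char 1 ('B'): step: R->1, L=0; B->plug->B->R->H->L->B->refl->H->L'->C->R'->F->plug->F
Char 2 ('G'): step: R->2, L=0; G->plug->G->R->H->L->B->refl->H->L'->C->R'->D->plug->D
Char 3 ('B'): step: R->3, L=0; B->plug->B->R->H->L->B->refl->H->L'->C->R'->E->plug->E
Char 4 ('D'): step: R->4, L=0; D->plug->D->R->B->L->F->refl->D->L'->D->R'->F->plug->F
Char 5 ('B'): step: R->5, L=0; B->plug->B->R->G->L->C->refl->A->L'->E->R'->D->plug->D

D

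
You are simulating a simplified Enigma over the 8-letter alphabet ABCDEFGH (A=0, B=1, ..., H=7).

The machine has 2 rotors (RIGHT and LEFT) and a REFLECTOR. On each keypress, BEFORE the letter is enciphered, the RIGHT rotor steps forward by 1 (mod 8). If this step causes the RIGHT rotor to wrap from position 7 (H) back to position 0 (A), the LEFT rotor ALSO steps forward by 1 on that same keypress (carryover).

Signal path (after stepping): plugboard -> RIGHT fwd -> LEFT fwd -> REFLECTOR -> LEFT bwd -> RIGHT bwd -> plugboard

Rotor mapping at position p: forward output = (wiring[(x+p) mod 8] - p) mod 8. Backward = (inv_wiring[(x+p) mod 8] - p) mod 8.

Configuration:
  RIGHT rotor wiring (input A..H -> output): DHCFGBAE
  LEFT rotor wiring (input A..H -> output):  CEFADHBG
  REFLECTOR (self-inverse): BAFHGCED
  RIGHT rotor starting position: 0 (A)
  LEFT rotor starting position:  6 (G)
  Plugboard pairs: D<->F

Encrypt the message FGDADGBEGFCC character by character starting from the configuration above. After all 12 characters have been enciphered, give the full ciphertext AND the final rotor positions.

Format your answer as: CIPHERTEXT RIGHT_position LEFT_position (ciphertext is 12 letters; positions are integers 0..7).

Char 1 ('F'): step: R->1, L=6; F->plug->D->R->F->L->C->refl->F->L'->G->R'->A->plug->A
Char 2 ('G'): step: R->2, L=6; G->plug->G->R->B->L->A->refl->B->L'->H->R'->D->plug->F
Char 3 ('D'): step: R->3, L=6; D->plug->F->R->A->L->D->refl->H->L'->E->R'->G->plug->G
Char 4 ('A'): step: R->4, L=6; A->plug->A->R->C->L->E->refl->G->L'->D->R'->F->plug->D
Char 5 ('D'): step: R->5, L=6; D->plug->F->R->F->L->C->refl->F->L'->G->R'->D->plug->F
Char 6 ('G'): step: R->6, L=6; G->plug->G->R->A->L->D->refl->H->L'->E->R'->E->plug->E
Char 7 ('B'): step: R->7, L=6; B->plug->B->R->E->L->H->refl->D->L'->A->R'->C->plug->C
Char 8 ('E'): step: R->0, L->7 (L advanced); E->plug->E->R->G->L->A->refl->B->L'->E->R'->H->plug->H
Char 9 ('G'): step: R->1, L=7; G->plug->G->R->D->L->G->refl->E->L'->F->R'->D->plug->F
Char 10 ('F'): step: R->2, L=7; F->plug->D->R->H->L->C->refl->F->L'->C->R'->F->plug->D
Char 11 ('C'): step: R->3, L=7; C->plug->C->R->G->L->A->refl->B->L'->E->R'->G->plug->G
Char 12 ('C'): step: R->4, L=7; C->plug->C->R->E->L->B->refl->A->L'->G->R'->G->plug->G
Final: ciphertext=AFGDFECHFDGG, RIGHT=4, LEFT=7

Answer: AFGDFECHFDGG 4 7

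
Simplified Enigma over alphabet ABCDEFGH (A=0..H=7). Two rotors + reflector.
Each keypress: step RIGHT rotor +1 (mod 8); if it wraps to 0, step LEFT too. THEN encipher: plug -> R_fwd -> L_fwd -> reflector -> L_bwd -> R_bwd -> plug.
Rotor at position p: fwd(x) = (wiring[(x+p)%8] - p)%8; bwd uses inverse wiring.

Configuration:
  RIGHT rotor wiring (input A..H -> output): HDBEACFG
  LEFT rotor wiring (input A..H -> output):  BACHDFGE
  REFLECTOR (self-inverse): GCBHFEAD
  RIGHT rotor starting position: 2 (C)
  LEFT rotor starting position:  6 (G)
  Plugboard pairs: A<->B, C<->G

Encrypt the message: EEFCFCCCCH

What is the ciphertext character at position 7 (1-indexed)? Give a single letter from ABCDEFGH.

Char 1 ('E'): step: R->3, L=6; E->plug->E->R->D->L->C->refl->B->L'->F->R'->B->plug->A
Char 2 ('E'): step: R->4, L=6; E->plug->E->R->D->L->C->refl->B->L'->F->R'->G->plug->C
Char 3 ('F'): step: R->5, L=6; F->plug->F->R->E->L->E->refl->F->L'->G->R'->E->plug->E
Char 4 ('C'): step: R->6, L=6; C->plug->G->R->C->L->D->refl->H->L'->H->R'->A->plug->B
Char 5 ('F'): step: R->7, L=6; F->plug->F->R->B->L->G->refl->A->L'->A->R'->B->plug->A
Char 6 ('C'): step: R->0, L->7 (L advanced); C->plug->G->R->F->L->E->refl->F->L'->A->R'->E->plug->E
Char 7 ('C'): step: R->1, L=7; C->plug->G->R->F->L->E->refl->F->L'->A->R'->B->plug->A

A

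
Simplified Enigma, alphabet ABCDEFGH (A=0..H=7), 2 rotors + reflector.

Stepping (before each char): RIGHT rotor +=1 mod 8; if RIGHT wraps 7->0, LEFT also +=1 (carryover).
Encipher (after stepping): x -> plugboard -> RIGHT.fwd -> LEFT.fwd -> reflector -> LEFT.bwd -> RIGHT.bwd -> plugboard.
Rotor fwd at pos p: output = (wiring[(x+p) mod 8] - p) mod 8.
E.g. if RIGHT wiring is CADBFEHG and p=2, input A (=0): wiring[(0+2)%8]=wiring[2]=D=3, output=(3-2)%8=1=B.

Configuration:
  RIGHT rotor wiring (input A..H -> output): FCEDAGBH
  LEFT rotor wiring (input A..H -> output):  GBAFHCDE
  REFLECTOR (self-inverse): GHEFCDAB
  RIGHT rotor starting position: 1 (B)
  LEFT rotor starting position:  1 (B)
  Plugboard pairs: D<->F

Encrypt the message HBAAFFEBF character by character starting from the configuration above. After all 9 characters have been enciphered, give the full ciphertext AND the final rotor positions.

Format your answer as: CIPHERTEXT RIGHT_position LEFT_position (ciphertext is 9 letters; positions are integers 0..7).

Char 1 ('H'): step: R->2, L=1; H->plug->H->R->A->L->A->refl->G->L'->D->R'->G->plug->G
Char 2 ('B'): step: R->3, L=1; B->plug->B->R->F->L->C->refl->E->L'->C->R'->F->plug->D
Char 3 ('A'): step: R->4, L=1; A->plug->A->R->E->L->B->refl->H->L'->B->R'->E->plug->E
Char 4 ('A'): step: R->5, L=1; A->plug->A->R->B->L->H->refl->B->L'->E->R'->B->plug->B
Char 5 ('F'): step: R->6, L=1; F->plug->D->R->E->L->B->refl->H->L'->B->R'->B->plug->B
Char 6 ('F'): step: R->7, L=1; F->plug->D->R->F->L->C->refl->E->L'->C->R'->H->plug->H
Char 7 ('E'): step: R->0, L->2 (L advanced); E->plug->E->R->A->L->G->refl->A->L'->D->R'->D->plug->F
Char 8 ('B'): step: R->1, L=2; B->plug->B->R->D->L->A->refl->G->L'->A->R'->F->plug->D
Char 9 ('F'): step: R->2, L=2; F->plug->D->R->E->L->B->refl->H->L'->H->R'->E->plug->E
Final: ciphertext=GDEBBHFDE, RIGHT=2, LEFT=2

Answer: GDEBBHFDE 2 2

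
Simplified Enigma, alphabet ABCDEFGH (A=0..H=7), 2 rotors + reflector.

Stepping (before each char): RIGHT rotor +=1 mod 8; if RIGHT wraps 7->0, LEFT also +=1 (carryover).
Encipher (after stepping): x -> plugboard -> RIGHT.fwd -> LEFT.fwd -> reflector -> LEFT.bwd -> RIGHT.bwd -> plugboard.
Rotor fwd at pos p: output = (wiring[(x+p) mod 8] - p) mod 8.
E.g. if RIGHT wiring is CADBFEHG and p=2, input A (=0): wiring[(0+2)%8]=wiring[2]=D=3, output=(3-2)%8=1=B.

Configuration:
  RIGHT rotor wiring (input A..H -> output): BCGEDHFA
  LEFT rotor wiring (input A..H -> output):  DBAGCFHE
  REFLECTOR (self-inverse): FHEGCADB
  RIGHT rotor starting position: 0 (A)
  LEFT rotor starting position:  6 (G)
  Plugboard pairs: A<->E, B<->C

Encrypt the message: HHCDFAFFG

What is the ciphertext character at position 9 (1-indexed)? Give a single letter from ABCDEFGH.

Char 1 ('H'): step: R->1, L=6; H->plug->H->R->A->L->B->refl->H->L'->H->R'->G->plug->G
Char 2 ('H'): step: R->2, L=6; H->plug->H->R->A->L->B->refl->H->L'->H->R'->G->plug->G
Char 3 ('C'): step: R->3, L=6; C->plug->B->R->A->L->B->refl->H->L'->H->R'->G->plug->G
Char 4 ('D'): step: R->4, L=6; D->plug->D->R->E->L->C->refl->E->L'->G->R'->F->plug->F
Char 5 ('F'): step: R->5, L=6; F->plug->F->R->B->L->G->refl->D->L'->D->R'->C->plug->B
Char 6 ('A'): step: R->6, L=6; A->plug->E->R->A->L->B->refl->H->L'->H->R'->A->plug->E
Char 7 ('F'): step: R->7, L=6; F->plug->F->R->E->L->C->refl->E->L'->G->R'->H->plug->H
Char 8 ('F'): step: R->0, L->7 (L advanced); F->plug->F->R->H->L->A->refl->F->L'->A->R'->H->plug->H
Char 9 ('G'): step: R->1, L=7; G->plug->G->R->H->L->A->refl->F->L'->A->R'->H->plug->H

H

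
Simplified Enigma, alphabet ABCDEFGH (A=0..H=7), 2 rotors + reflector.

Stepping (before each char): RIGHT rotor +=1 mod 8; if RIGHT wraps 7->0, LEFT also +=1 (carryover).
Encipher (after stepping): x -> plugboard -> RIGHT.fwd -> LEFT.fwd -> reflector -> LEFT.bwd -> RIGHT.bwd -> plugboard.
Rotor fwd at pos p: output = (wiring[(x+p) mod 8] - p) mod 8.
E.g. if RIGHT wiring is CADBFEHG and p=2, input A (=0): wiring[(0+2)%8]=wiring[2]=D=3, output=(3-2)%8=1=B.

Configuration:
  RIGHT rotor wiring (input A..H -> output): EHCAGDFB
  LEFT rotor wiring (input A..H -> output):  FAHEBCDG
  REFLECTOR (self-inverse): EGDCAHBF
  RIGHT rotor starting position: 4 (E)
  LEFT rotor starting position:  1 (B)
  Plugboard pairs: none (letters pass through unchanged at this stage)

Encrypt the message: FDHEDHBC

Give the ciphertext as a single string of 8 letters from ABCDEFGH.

Char 1 ('F'): step: R->5, L=1; F->plug->F->R->F->L->C->refl->D->L'->C->R'->E->plug->E
Char 2 ('D'): step: R->6, L=1; D->plug->D->R->B->L->G->refl->B->L'->E->R'->E->plug->E
Char 3 ('H'): step: R->7, L=1; H->plug->H->R->G->L->F->refl->H->L'->A->R'->C->plug->C
Char 4 ('E'): step: R->0, L->2 (L advanced); E->plug->E->R->G->L->D->refl->C->L'->B->R'->H->plug->H
Char 5 ('D'): step: R->1, L=2; D->plug->D->R->F->L->E->refl->A->L'->D->R'->H->plug->H
Char 6 ('H'): step: R->2, L=2; H->plug->H->R->F->L->E->refl->A->L'->D->R'->E->plug->E
Char 7 ('B'): step: R->3, L=2; B->plug->B->R->D->L->A->refl->E->L'->F->R'->A->plug->A
Char 8 ('C'): step: R->4, L=2; C->plug->C->R->B->L->C->refl->D->L'->G->R'->G->plug->G

Answer: EECHHEAG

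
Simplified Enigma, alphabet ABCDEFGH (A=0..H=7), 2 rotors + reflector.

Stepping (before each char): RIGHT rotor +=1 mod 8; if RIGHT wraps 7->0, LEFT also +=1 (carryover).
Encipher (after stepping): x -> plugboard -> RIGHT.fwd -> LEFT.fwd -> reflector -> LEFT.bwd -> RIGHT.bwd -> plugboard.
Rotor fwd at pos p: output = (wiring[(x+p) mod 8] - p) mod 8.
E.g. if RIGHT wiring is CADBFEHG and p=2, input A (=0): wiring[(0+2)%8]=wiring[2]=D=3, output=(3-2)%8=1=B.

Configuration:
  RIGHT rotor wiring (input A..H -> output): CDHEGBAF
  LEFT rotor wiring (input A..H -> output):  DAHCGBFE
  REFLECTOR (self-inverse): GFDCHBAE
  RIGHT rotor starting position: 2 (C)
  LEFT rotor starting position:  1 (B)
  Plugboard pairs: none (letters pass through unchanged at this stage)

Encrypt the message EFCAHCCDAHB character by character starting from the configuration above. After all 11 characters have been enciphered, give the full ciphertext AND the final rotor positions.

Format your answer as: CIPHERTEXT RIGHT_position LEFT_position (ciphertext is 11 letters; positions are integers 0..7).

Char 1 ('E'): step: R->3, L=1; E->plug->E->R->C->L->B->refl->F->L'->D->R'->B->plug->B
Char 2 ('F'): step: R->4, L=1; F->plug->F->R->H->L->C->refl->D->L'->G->R'->E->plug->E
Char 3 ('C'): step: R->5, L=1; C->plug->C->R->A->L->H->refl->E->L'->F->R'->D->plug->D
Char 4 ('A'): step: R->6, L=1; A->plug->A->R->C->L->B->refl->F->L'->D->R'->H->plug->H
Char 5 ('H'): step: R->7, L=1; H->plug->H->R->B->L->G->refl->A->L'->E->R'->C->plug->C
Char 6 ('C'): step: R->0, L->2 (L advanced); C->plug->C->R->H->L->G->refl->A->L'->B->R'->F->plug->F
Char 7 ('C'): step: R->1, L=2; C->plug->C->R->D->L->H->refl->E->L'->C->R'->A->plug->A
Char 8 ('D'): step: R->2, L=2; D->plug->D->R->H->L->G->refl->A->L'->B->R'->H->plug->H
Char 9 ('A'): step: R->3, L=2; A->plug->A->R->B->L->A->refl->G->L'->H->R'->F->plug->F
Char 10 ('H'): step: R->4, L=2; H->plug->H->R->A->L->F->refl->B->L'->G->R'->E->plug->E
Char 11 ('B'): step: R->5, L=2; B->plug->B->R->D->L->H->refl->E->L'->C->R'->F->plug->F
Final: ciphertext=BEDHCFAHFEF, RIGHT=5, LEFT=2

Answer: BEDHCFAHFEF 5 2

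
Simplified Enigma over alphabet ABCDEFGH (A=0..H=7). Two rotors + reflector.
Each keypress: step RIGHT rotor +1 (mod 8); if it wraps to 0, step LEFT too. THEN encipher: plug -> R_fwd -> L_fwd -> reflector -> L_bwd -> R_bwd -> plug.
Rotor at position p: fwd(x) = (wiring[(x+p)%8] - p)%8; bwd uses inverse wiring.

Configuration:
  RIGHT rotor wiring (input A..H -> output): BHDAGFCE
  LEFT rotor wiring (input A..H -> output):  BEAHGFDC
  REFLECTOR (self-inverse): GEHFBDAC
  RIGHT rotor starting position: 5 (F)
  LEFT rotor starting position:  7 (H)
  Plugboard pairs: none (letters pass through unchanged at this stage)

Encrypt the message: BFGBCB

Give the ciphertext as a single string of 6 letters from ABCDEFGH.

Answer: AHHEFD

Derivation:
Char 1 ('B'): step: R->6, L=7; B->plug->B->R->G->L->G->refl->A->L'->E->R'->A->plug->A
Char 2 ('F'): step: R->7, L=7; F->plug->F->R->H->L->E->refl->B->L'->D->R'->H->plug->H
Char 3 ('G'): step: R->0, L->0 (L advanced); G->plug->G->R->C->L->A->refl->G->L'->E->R'->H->plug->H
Char 4 ('B'): step: R->1, L=0; B->plug->B->R->C->L->A->refl->G->L'->E->R'->E->plug->E
Char 5 ('C'): step: R->2, L=0; C->plug->C->R->E->L->G->refl->A->L'->C->R'->F->plug->F
Char 6 ('B'): step: R->3, L=0; B->plug->B->R->D->L->H->refl->C->L'->H->R'->D->plug->D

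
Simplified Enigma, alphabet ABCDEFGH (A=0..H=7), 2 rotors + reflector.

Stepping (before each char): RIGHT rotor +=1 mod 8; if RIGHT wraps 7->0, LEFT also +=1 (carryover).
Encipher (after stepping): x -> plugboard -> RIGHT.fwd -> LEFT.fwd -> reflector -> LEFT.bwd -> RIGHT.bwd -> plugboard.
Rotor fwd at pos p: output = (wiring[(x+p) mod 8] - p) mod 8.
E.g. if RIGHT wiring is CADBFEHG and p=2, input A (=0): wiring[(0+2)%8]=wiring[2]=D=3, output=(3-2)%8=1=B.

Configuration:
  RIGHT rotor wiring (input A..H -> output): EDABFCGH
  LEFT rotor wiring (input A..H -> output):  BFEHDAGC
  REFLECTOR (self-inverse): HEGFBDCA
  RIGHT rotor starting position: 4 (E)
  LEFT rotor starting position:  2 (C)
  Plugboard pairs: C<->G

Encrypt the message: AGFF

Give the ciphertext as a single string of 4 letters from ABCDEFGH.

Char 1 ('A'): step: R->5, L=2; A->plug->A->R->F->L->A->refl->H->L'->G->R'->E->plug->E
Char 2 ('G'): step: R->6, L=2; G->plug->C->R->G->L->H->refl->A->L'->F->R'->D->plug->D
Char 3 ('F'): step: R->7, L=2; F->plug->F->R->G->L->H->refl->A->L'->F->R'->B->plug->B
Char 4 ('F'): step: R->0, L->3 (L advanced); F->plug->F->R->C->L->F->refl->D->L'->D->R'->B->plug->B

Answer: EDBB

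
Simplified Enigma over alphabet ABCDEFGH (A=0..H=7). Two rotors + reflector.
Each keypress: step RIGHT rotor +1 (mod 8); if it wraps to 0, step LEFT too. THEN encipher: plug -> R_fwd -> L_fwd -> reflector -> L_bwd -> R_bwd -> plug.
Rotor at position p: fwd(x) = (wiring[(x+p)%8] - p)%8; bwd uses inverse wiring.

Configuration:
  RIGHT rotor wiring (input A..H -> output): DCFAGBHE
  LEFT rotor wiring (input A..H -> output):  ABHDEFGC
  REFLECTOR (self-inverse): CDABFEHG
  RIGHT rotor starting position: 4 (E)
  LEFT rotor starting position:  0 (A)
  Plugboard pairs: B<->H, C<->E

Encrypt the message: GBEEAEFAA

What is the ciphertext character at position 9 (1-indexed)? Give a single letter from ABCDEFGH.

Char 1 ('G'): step: R->5, L=0; G->plug->G->R->D->L->D->refl->B->L'->B->R'->H->plug->B
Char 2 ('B'): step: R->6, L=0; B->plug->H->R->D->L->D->refl->B->L'->B->R'->A->plug->A
Char 3 ('E'): step: R->7, L=0; E->plug->C->R->D->L->D->refl->B->L'->B->R'->E->plug->C
Char 4 ('E'): step: R->0, L->1 (L advanced); E->plug->C->R->F->L->F->refl->E->L'->E->R'->H->plug->B
Char 5 ('A'): step: R->1, L=1; A->plug->A->R->B->L->G->refl->H->L'->H->R'->C->plug->E
Char 6 ('E'): step: R->2, L=1; E->plug->C->R->E->L->E->refl->F->L'->F->R'->E->plug->C
Char 7 ('F'): step: R->3, L=1; F->plug->F->R->A->L->A->refl->C->L'->C->R'->H->plug->B
Char 8 ('A'): step: R->4, L=1; A->plug->A->R->C->L->C->refl->A->L'->A->R'->D->plug->D
Char 9 ('A'): step: R->5, L=1; A->plug->A->R->E->L->E->refl->F->L'->F->R'->E->plug->C

C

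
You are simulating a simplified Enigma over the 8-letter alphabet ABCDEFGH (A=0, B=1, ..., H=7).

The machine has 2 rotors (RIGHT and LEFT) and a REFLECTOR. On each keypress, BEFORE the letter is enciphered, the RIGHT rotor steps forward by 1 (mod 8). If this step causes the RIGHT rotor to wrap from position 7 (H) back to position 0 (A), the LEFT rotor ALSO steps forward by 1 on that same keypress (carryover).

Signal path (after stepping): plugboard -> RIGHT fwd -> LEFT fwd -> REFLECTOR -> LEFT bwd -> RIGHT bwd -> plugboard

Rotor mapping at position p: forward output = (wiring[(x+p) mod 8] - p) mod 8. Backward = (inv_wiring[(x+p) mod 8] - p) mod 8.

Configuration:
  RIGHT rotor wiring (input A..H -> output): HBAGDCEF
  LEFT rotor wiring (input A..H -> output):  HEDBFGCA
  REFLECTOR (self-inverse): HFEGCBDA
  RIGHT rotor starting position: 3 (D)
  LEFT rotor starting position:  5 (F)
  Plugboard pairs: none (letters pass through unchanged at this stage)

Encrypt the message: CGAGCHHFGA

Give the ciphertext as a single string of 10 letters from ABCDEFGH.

Answer: DCDABBAEHF

Derivation:
Char 1 ('C'): step: R->4, L=5; C->plug->C->R->A->L->B->refl->F->L'->B->R'->D->plug->D
Char 2 ('G'): step: R->5, L=5; G->plug->G->R->B->L->F->refl->B->L'->A->R'->C->plug->C
Char 3 ('A'): step: R->6, L=5; A->plug->A->R->G->L->E->refl->C->L'->D->R'->D->plug->D
Char 4 ('G'): step: R->7, L=5; G->plug->G->R->D->L->C->refl->E->L'->G->R'->A->plug->A
Char 5 ('C'): step: R->0, L->6 (L advanced); C->plug->C->R->A->L->E->refl->C->L'->B->R'->B->plug->B
Char 6 ('H'): step: R->1, L=6; H->plug->H->R->G->L->H->refl->A->L'->H->R'->B->plug->B
Char 7 ('H'): step: R->2, L=6; H->plug->H->R->H->L->A->refl->H->L'->G->R'->A->plug->A
Char 8 ('F'): step: R->3, L=6; F->plug->F->R->E->L->F->refl->B->L'->C->R'->E->plug->E
Char 9 ('G'): step: R->4, L=6; G->plug->G->R->E->L->F->refl->B->L'->C->R'->H->plug->H
Char 10 ('A'): step: R->5, L=6; A->plug->A->R->F->L->D->refl->G->L'->D->R'->F->plug->F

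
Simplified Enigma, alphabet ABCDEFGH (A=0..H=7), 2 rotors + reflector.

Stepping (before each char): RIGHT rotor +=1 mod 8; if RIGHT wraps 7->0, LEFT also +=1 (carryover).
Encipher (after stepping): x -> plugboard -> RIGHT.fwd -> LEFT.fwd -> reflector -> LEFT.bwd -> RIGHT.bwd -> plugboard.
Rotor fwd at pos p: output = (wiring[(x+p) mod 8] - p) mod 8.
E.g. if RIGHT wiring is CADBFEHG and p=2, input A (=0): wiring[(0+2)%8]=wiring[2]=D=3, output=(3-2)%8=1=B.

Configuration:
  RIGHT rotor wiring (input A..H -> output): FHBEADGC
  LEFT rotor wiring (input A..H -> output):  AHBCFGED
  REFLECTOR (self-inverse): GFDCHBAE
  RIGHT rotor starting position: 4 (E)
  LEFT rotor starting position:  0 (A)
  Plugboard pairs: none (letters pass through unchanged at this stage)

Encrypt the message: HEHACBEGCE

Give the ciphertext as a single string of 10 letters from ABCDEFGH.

Answer: GCAGDEDDAC

Derivation:
Char 1 ('H'): step: R->5, L=0; H->plug->H->R->D->L->C->refl->D->L'->H->R'->G->plug->G
Char 2 ('E'): step: R->6, L=0; E->plug->E->R->D->L->C->refl->D->L'->H->R'->C->plug->C
Char 3 ('H'): step: R->7, L=0; H->plug->H->R->H->L->D->refl->C->L'->D->R'->A->plug->A
Char 4 ('A'): step: R->0, L->1 (L advanced); A->plug->A->R->F->L->D->refl->C->L'->G->R'->G->plug->G
Char 5 ('C'): step: R->1, L=1; C->plug->C->R->D->L->E->refl->H->L'->H->R'->D->plug->D
Char 6 ('B'): step: R->2, L=1; B->plug->B->R->C->L->B->refl->F->L'->E->R'->E->plug->E
Char 7 ('E'): step: R->3, L=1; E->plug->E->R->H->L->H->refl->E->L'->D->R'->D->plug->D
Char 8 ('G'): step: R->4, L=1; G->plug->G->R->F->L->D->refl->C->L'->G->R'->D->plug->D
Char 9 ('C'): step: R->5, L=1; C->plug->C->R->F->L->D->refl->C->L'->G->R'->A->plug->A
Char 10 ('E'): step: R->6, L=1; E->plug->E->R->D->L->E->refl->H->L'->H->R'->C->plug->C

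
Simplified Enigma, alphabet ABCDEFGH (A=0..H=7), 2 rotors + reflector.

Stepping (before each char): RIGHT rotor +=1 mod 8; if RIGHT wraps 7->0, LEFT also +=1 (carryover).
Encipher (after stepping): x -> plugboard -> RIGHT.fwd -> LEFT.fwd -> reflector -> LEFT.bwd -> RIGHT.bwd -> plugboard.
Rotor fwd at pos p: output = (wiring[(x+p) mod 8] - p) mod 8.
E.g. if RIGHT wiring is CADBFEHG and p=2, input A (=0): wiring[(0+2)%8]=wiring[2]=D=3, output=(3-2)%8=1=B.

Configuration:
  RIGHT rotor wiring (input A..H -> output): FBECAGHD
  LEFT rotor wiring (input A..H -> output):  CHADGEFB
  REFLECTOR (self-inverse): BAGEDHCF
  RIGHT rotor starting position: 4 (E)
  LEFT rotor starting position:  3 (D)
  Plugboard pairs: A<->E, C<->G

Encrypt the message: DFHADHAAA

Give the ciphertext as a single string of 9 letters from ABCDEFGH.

Answer: BDGGBCDBD

Derivation:
Char 1 ('D'): step: R->5, L=3; D->plug->D->R->A->L->A->refl->B->L'->C->R'->B->plug->B
Char 2 ('F'): step: R->6, L=3; F->plug->F->R->E->L->G->refl->C->L'->D->R'->D->plug->D
Char 3 ('H'): step: R->7, L=3; H->plug->H->R->A->L->A->refl->B->L'->C->R'->C->plug->G
Char 4 ('A'): step: R->0, L->4 (L advanced); A->plug->E->R->A->L->C->refl->G->L'->E->R'->C->plug->G
Char 5 ('D'): step: R->1, L=4; D->plug->D->R->H->L->H->refl->F->L'->D->R'->B->plug->B
Char 6 ('H'): step: R->2, L=4; H->plug->H->R->H->L->H->refl->F->L'->D->R'->G->plug->C
Char 7 ('A'): step: R->3, L=4; A->plug->E->R->A->L->C->refl->G->L'->E->R'->D->plug->D
Char 8 ('A'): step: R->4, L=4; A->plug->E->R->B->L->A->refl->B->L'->C->R'->B->plug->B
Char 9 ('A'): step: R->5, L=4; A->plug->E->R->E->L->G->refl->C->L'->A->R'->D->plug->D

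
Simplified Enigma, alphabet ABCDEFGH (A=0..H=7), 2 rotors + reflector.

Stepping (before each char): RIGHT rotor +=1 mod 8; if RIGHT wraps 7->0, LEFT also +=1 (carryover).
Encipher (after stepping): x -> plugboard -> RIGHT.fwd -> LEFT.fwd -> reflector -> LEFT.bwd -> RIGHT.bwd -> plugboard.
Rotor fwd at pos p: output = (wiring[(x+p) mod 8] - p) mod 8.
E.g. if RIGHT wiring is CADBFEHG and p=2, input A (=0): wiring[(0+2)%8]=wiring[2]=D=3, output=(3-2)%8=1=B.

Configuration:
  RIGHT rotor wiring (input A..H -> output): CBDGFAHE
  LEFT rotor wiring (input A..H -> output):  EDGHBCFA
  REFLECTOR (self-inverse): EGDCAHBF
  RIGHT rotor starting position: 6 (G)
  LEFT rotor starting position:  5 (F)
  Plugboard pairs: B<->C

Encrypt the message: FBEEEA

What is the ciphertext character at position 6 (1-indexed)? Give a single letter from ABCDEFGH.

Char 1 ('F'): step: R->7, L=5; F->plug->F->R->G->L->C->refl->D->L'->C->R'->C->plug->B
Char 2 ('B'): step: R->0, L->6 (L advanced); B->plug->C->R->D->L->F->refl->H->L'->A->R'->F->plug->F
Char 3 ('E'): step: R->1, L=6; E->plug->E->R->H->L->E->refl->A->L'->E->R'->D->plug->D
Char 4 ('E'): step: R->2, L=6; E->plug->E->R->F->L->B->refl->G->L'->C->R'->F->plug->F
Char 5 ('E'): step: R->3, L=6; E->plug->E->R->B->L->C->refl->D->L'->G->R'->G->plug->G
Char 6 ('A'): step: R->4, L=6; A->plug->A->R->B->L->C->refl->D->L'->G->R'->E->plug->E

E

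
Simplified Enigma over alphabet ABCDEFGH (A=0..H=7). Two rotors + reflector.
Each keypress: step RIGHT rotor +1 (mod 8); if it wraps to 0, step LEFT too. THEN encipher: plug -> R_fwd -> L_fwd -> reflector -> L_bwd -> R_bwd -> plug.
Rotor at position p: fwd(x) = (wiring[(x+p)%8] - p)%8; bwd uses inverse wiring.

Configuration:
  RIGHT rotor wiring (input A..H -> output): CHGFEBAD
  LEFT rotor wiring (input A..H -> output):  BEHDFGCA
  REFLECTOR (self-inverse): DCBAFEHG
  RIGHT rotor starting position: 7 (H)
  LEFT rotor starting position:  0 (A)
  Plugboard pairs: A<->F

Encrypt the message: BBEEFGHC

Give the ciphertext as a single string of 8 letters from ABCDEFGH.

Char 1 ('B'): step: R->0, L->1 (L advanced); B->plug->B->R->H->L->A->refl->D->L'->A->R'->G->plug->G
Char 2 ('B'): step: R->1, L=1; B->plug->B->R->F->L->B->refl->C->L'->C->R'->G->plug->G
Char 3 ('E'): step: R->2, L=1; E->plug->E->R->G->L->H->refl->G->L'->B->R'->F->plug->A
Char 4 ('E'): step: R->3, L=1; E->plug->E->R->A->L->D->refl->A->L'->H->R'->F->plug->A
Char 5 ('F'): step: R->4, L=1; F->plug->A->R->A->L->D->refl->A->L'->H->R'->D->plug->D
Char 6 ('G'): step: R->5, L=1; G->plug->G->R->A->L->D->refl->A->L'->H->R'->H->plug->H
Char 7 ('H'): step: R->6, L=1; H->plug->H->R->D->L->E->refl->F->L'->E->R'->C->plug->C
Char 8 ('C'): step: R->7, L=1; C->plug->C->R->A->L->D->refl->A->L'->H->R'->D->plug->D

Answer: GGAADHCD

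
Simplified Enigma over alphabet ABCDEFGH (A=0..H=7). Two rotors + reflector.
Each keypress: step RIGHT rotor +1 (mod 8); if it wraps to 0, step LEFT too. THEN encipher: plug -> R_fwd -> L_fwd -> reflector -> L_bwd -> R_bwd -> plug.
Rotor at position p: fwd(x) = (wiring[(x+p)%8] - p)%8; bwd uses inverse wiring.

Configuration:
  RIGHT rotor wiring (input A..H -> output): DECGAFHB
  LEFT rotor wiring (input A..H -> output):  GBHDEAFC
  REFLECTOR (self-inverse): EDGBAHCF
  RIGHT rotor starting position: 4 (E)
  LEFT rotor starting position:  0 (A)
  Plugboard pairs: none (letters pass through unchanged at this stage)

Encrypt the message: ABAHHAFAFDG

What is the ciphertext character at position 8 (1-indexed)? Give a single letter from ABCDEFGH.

Char 1 ('A'): step: R->5, L=0; A->plug->A->R->A->L->G->refl->C->L'->H->R'->E->plug->E
Char 2 ('B'): step: R->6, L=0; B->plug->B->R->D->L->D->refl->B->L'->B->R'->A->plug->A
Char 3 ('A'): step: R->7, L=0; A->plug->A->R->C->L->H->refl->F->L'->G->R'->G->plug->G
Char 4 ('H'): step: R->0, L->1 (L advanced); H->plug->H->R->B->L->G->refl->C->L'->C->R'->C->plug->C
Char 5 ('H'): step: R->1, L=1; H->plug->H->R->C->L->C->refl->G->L'->B->R'->B->plug->B
Char 6 ('A'): step: R->2, L=1; A->plug->A->R->A->L->A->refl->E->L'->F->R'->E->plug->E
Char 7 ('F'): step: R->3, L=1; F->plug->F->R->A->L->A->refl->E->L'->F->R'->B->plug->B
Char 8 ('A'): step: R->4, L=1; A->plug->A->R->E->L->H->refl->F->L'->H->R'->E->plug->E

E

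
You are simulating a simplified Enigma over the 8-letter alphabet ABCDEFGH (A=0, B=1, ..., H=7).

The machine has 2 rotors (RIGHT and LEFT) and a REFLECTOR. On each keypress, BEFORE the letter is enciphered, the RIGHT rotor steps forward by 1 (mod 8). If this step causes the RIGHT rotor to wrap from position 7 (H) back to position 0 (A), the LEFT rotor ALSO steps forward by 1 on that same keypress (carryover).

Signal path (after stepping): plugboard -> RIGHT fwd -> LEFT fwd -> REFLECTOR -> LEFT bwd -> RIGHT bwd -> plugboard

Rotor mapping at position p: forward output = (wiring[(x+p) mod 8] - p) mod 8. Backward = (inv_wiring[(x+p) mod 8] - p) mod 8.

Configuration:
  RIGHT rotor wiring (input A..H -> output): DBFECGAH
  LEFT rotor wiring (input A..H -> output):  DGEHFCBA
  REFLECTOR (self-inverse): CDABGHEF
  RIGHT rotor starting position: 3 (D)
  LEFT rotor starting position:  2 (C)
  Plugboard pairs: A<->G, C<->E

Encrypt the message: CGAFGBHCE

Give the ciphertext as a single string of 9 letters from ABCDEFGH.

Answer: FCBGAHCHB

Derivation:
Char 1 ('C'): step: R->4, L=2; C->plug->E->R->H->L->E->refl->G->L'->F->R'->F->plug->F
Char 2 ('G'): step: R->5, L=2; G->plug->A->R->B->L->F->refl->H->L'->E->R'->E->plug->C
Char 3 ('A'): step: R->6, L=2; A->plug->G->R->E->L->H->refl->F->L'->B->R'->B->plug->B
Char 4 ('F'): step: R->7, L=2; F->plug->F->R->D->L->A->refl->C->L'->A->R'->A->plug->G
Char 5 ('G'): step: R->0, L->3 (L advanced); G->plug->A->R->D->L->G->refl->E->L'->A->R'->G->plug->A
Char 6 ('B'): step: R->1, L=3; B->plug->B->R->E->L->F->refl->H->L'->C->R'->H->plug->H
Char 7 ('H'): step: R->2, L=3; H->plug->H->R->H->L->B->refl->D->L'->G->R'->E->plug->C
Char 8 ('C'): step: R->3, L=3; C->plug->E->R->E->L->F->refl->H->L'->C->R'->H->plug->H
Char 9 ('E'): step: R->4, L=3; E->plug->C->R->E->L->F->refl->H->L'->C->R'->B->plug->B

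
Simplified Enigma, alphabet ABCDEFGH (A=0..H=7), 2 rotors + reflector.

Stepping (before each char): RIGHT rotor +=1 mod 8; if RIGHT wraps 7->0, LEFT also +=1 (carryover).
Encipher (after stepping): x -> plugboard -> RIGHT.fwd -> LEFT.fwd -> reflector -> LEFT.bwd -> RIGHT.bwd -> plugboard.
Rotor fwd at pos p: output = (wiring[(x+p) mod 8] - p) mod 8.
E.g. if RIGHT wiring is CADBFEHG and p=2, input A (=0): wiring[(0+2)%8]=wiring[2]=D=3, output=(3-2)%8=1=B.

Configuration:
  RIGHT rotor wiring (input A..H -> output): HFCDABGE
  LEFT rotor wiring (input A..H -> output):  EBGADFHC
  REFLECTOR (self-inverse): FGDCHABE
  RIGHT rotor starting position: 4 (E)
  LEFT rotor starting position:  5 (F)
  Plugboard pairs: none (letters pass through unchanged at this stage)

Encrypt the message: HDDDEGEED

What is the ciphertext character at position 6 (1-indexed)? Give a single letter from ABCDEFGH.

Char 1 ('H'): step: R->5, L=5; H->plug->H->R->D->L->H->refl->E->L'->E->R'->A->plug->A
Char 2 ('D'): step: R->6, L=5; D->plug->D->R->H->L->G->refl->B->L'->F->R'->F->plug->F
Char 3 ('D'): step: R->7, L=5; D->plug->D->R->D->L->H->refl->E->L'->E->R'->E->plug->E
Char 4 ('D'): step: R->0, L->6 (L advanced); D->plug->D->R->D->L->D->refl->C->L'->F->R'->B->plug->B
Char 5 ('E'): step: R->1, L=6; E->plug->E->R->A->L->B->refl->G->L'->C->R'->C->plug->C
Char 6 ('G'): step: R->2, L=6; G->plug->G->R->F->L->C->refl->D->L'->D->R'->H->plug->H

H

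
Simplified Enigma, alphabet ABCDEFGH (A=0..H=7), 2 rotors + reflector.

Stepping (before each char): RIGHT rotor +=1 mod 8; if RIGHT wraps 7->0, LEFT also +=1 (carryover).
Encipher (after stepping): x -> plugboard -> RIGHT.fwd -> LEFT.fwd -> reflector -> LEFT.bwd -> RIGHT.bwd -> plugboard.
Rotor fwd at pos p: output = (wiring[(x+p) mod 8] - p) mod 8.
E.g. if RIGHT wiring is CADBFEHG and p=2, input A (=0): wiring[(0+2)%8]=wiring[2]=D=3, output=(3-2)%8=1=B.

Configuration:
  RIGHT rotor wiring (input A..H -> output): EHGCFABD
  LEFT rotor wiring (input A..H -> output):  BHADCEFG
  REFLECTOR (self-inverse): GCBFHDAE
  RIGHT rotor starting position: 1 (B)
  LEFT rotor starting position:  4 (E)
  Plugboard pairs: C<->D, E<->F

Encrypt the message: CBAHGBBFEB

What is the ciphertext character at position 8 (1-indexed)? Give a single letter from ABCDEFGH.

Char 1 ('C'): step: R->2, L=4; C->plug->D->R->G->L->E->refl->H->L'->H->R'->E->plug->F
Char 2 ('B'): step: R->3, L=4; B->plug->B->R->C->L->B->refl->C->L'->D->R'->H->plug->H
Char 3 ('A'): step: R->4, L=4; A->plug->A->R->B->L->A->refl->G->L'->A->R'->E->plug->F
Char 4 ('H'): step: R->5, L=4; H->plug->H->R->A->L->G->refl->A->L'->B->R'->F->plug->E
Char 5 ('G'): step: R->6, L=4; G->plug->G->R->H->L->H->refl->E->L'->G->R'->C->plug->D
Char 6 ('B'): step: R->7, L=4; B->plug->B->R->F->L->D->refl->F->L'->E->R'->A->plug->A
Char 7 ('B'): step: R->0, L->5 (L advanced); B->plug->B->R->H->L->F->refl->D->L'->F->R'->E->plug->F
Char 8 ('F'): step: R->1, L=5; F->plug->E->R->H->L->F->refl->D->L'->F->R'->B->plug->B

B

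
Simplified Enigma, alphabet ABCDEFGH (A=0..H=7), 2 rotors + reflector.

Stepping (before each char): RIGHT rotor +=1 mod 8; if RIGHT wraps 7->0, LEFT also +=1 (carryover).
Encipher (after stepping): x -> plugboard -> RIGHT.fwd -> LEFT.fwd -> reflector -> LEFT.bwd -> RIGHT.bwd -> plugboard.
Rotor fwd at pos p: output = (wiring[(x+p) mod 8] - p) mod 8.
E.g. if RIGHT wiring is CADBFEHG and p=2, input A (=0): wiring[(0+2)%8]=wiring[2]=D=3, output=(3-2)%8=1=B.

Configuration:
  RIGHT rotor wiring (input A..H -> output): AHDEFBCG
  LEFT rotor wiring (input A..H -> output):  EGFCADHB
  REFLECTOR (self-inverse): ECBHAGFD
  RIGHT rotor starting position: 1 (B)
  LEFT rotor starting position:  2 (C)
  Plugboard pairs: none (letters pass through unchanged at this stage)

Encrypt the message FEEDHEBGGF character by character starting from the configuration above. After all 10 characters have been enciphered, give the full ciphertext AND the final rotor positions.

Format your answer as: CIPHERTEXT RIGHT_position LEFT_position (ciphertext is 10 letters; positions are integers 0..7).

Answer: BCDFFCEHED 3 3

Derivation:
Char 1 ('F'): step: R->2, L=2; F->plug->F->R->E->L->F->refl->G->L'->C->R'->B->plug->B
Char 2 ('E'): step: R->3, L=2; E->plug->E->R->D->L->B->refl->C->L'->G->R'->C->plug->C
Char 3 ('E'): step: R->4, L=2; E->plug->E->R->E->L->F->refl->G->L'->C->R'->D->plug->D
Char 4 ('D'): step: R->5, L=2; D->plug->D->R->D->L->B->refl->C->L'->G->R'->F->plug->F
Char 5 ('H'): step: R->6, L=2; H->plug->H->R->D->L->B->refl->C->L'->G->R'->F->plug->F
Char 6 ('E'): step: R->7, L=2; E->plug->E->R->F->L->H->refl->D->L'->A->R'->C->plug->C
Char 7 ('B'): step: R->0, L->3 (L advanced); B->plug->B->R->H->L->C->refl->B->L'->F->R'->E->plug->E
Char 8 ('G'): step: R->1, L=3; G->plug->G->R->F->L->B->refl->C->L'->H->R'->H->plug->H
Char 9 ('G'): step: R->2, L=3; G->plug->G->R->G->L->D->refl->H->L'->A->R'->E->plug->E
Char 10 ('F'): step: R->3, L=3; F->plug->F->R->F->L->B->refl->C->L'->H->R'->D->plug->D
Final: ciphertext=BCDFFCEHED, RIGHT=3, LEFT=3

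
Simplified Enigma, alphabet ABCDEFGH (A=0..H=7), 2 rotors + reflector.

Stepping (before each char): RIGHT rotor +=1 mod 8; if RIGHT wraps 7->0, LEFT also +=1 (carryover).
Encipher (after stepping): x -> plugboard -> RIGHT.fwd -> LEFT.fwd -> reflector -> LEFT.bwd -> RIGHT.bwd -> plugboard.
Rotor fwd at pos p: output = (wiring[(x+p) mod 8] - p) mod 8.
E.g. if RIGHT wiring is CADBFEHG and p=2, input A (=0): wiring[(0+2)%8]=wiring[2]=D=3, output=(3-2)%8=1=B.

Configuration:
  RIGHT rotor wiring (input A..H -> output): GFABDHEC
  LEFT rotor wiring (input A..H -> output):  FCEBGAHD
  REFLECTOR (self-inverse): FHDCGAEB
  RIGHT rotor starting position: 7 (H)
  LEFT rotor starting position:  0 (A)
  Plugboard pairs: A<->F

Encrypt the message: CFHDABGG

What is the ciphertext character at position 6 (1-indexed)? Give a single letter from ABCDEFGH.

Char 1 ('C'): step: R->0, L->1 (L advanced); C->plug->C->R->A->L->B->refl->H->L'->E->R'->G->plug->G
Char 2 ('F'): step: R->1, L=1; F->plug->A->R->E->L->H->refl->B->L'->A->R'->C->plug->C
Char 3 ('H'): step: R->2, L=1; H->plug->H->R->D->L->F->refl->A->L'->C->R'->E->plug->E
Char 4 ('D'): step: R->3, L=1; D->plug->D->R->B->L->D->refl->C->L'->G->R'->A->plug->F
Char 5 ('A'): step: R->4, L=1; A->plug->F->R->B->L->D->refl->C->L'->G->R'->D->plug->D
Char 6 ('B'): step: R->5, L=1; B->plug->B->R->H->L->E->refl->G->L'->F->R'->C->plug->C

C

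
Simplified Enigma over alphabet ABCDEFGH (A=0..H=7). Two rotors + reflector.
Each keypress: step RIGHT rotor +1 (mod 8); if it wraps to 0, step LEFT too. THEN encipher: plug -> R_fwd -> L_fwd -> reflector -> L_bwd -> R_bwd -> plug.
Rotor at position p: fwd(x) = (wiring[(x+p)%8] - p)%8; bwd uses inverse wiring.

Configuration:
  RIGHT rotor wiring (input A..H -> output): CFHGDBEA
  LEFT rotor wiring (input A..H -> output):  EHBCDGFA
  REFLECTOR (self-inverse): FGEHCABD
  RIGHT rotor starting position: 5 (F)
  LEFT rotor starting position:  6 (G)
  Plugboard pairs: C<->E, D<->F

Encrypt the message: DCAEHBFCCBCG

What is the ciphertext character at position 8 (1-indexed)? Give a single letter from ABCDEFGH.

Char 1 ('D'): step: R->6, L=6; D->plug->F->R->A->L->H->refl->D->L'->E->R'->C->plug->E
Char 2 ('C'): step: R->7, L=6; C->plug->E->R->H->L->A->refl->F->L'->G->R'->C->plug->E
Char 3 ('A'): step: R->0, L->7 (L advanced); A->plug->A->R->C->L->A->refl->F->L'->B->R'->F->plug->D
Char 4 ('E'): step: R->1, L=7; E->plug->C->R->F->L->E->refl->C->L'->D->R'->F->plug->D
Char 5 ('H'): step: R->2, L=7; H->plug->H->R->D->L->C->refl->E->L'->F->R'->A->plug->A
Char 6 ('B'): step: R->3, L=7; B->plug->B->R->A->L->B->refl->G->L'->H->R'->F->plug->D
Char 7 ('F'): step: R->4, L=7; F->plug->D->R->E->L->D->refl->H->L'->G->R'->E->plug->C
Char 8 ('C'): step: R->5, L=7; C->plug->E->R->A->L->B->refl->G->L'->H->R'->B->plug->B

B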